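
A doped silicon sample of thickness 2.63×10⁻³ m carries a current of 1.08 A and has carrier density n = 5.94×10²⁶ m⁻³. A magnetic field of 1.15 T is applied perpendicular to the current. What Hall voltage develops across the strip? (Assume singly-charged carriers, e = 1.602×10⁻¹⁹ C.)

V_H ≈ 4.96×10⁻⁶ V

V_H = IB/(n e t).
V_H = (1.08)(1.15)/((5.94×10²⁶)(1.602×10⁻¹⁹)(2.63×10⁻³)) ≈ 4.96×10⁻⁶ V.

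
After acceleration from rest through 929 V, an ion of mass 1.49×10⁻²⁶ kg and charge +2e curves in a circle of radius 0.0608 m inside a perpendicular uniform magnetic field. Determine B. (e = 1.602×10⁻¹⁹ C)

v = √(2|q|V/m) = √(2·3.204×10⁻¹⁹·929/1.49×10⁻²⁶) ≈ 1.999×10⁵ m/s.
B = mv/(|q|r) = (1.49×10⁻²⁶)(1.999×10⁵)/((3.204×10⁻¹⁹)(0.0608)) ≈ 0.153 T.

B ≈ 0.153 T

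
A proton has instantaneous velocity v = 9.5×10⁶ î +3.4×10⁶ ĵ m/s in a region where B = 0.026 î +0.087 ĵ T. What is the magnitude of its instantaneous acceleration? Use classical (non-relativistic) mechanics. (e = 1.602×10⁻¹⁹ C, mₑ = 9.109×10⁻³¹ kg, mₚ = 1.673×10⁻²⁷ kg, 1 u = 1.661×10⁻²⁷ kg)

v×B = (0, 0, 7.38×10⁵) N/C.
F = q v×B = (1.602×10⁻¹⁹ C)·(0, 0, 7.38×10⁵) = (0, 0, 1.18×10⁻¹³) N.
|a| = |F|/m = 1.182×10⁻¹³/1.673×10⁻²⁷ ≈ 7.07×10¹³ m/s².

|a| ≈ 7.07×10¹³ m/s²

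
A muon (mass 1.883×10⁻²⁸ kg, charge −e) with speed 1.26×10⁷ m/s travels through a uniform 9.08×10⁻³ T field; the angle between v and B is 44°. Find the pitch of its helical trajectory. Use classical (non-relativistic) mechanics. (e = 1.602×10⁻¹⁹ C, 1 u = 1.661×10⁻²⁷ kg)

p ≈ 7.37 m

v∥ = v cosθ = 1.26×10⁷·cos44° ≈ 9.064×10⁶ m/s.
T = 2πm/(|q|B) = 2π(1.883×10⁻²⁸)/((1.602×10⁻¹⁹)(9.08×10⁻³)) ≈ 8.134×10⁻⁷ s.
pitch = v∥ T = (9.064×10⁶)(8.134×10⁻⁷) ≈ 7.37 m.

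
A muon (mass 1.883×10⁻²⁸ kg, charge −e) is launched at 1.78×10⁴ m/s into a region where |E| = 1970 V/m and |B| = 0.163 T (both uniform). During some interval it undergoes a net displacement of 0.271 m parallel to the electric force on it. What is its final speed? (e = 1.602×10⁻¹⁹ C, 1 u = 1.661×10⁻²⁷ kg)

B does no work; ΔKE = |q|E d.
½mv_f² = ½mv₀² + |q|Ed = ½(1.883×10⁻²⁸)(1.78×10⁴)² + (1.602×10⁻¹⁹)(1970)(0.271) ≈ 2.983×10⁻²⁰ J + 8.553×10⁻¹⁷ J ≈ 8.556×10⁻¹⁷ J.
v_f = √(2·8.556×10⁻¹⁷/1.883×10⁻²⁸) ≈ 9.53×10⁵ m/s.

v_f ≈ 9.53×10⁵ m/s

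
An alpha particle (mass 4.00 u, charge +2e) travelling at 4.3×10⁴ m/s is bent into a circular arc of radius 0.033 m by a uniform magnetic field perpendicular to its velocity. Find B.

From |q|vB = mv²/r, B = mv/(|q|r).
B = (6.644×10⁻²⁷)(4.3×10⁴)/((3.204×10⁻¹⁹)(0.033)) ≈ 0.027 T.

B ≈ 0.027 T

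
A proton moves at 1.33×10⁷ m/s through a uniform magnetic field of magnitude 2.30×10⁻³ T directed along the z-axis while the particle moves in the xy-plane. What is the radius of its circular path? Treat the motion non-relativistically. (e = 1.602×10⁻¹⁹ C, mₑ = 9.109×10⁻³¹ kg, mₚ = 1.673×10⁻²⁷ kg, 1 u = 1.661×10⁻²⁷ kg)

The magnetic force provides the centripetal force: |q|vB = mv²/r.
r = mv/(|q|B) = (1.673×10⁻²⁷)(1.33×10⁷)/((1.602×10⁻¹⁹)(2.30×10⁻³)) ≈ 60.4 m.

r ≈ 60.4 m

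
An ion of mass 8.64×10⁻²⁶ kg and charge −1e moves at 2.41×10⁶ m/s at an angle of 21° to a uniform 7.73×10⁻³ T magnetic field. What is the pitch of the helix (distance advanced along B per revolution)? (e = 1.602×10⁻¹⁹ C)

p ≈ 986 m

v∥ = v cosθ = 2.41×10⁶·cos21° ≈ 2.250×10⁶ m/s.
T = 2πm/(|q|B) = 2π(8.64×10⁻²⁶)/((1.602×10⁻¹⁹)(7.73×10⁻³)) ≈ 4.384×10⁻⁴ s.
pitch = v∥ T = (2.250×10⁶)(4.384×10⁻⁴) ≈ 986 m.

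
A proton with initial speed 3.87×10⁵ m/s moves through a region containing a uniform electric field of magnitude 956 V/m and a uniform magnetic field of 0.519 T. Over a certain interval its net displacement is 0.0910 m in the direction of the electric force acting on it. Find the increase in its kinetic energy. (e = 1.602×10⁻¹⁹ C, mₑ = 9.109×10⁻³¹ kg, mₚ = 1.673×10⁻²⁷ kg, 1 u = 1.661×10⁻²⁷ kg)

ΔKE ≈ 1.39×10⁻¹⁷ J

The magnetic force is always ⟂ v and does no work; only the electric force changes KE.
ΔKE = F_E · d = |q|E d = (1.602×10⁻¹⁹)(956)(0.0910) ≈ 1.39×10⁻¹⁷ J.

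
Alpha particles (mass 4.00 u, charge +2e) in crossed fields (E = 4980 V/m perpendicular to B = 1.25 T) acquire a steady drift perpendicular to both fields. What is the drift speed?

In crossed fields the guiding centre drifts at v_d = |E×B|/B² = E/B, independent of charge and mass.
v_d = 4980/1.25 = 3980 m/s.

v_d ≈ 3980 m/s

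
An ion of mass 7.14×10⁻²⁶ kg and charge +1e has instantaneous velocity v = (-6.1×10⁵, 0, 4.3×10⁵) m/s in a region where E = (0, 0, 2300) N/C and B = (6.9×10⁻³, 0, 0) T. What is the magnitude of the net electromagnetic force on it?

v×B = (0, 2970, 0) N/C.
E + v×B = (0, 2970, 2300) N/C.
F = q(E + v×B) = (1.602×10⁻¹⁹ C)·(0, 2970, 2300) = (0, 4.75×10⁻¹⁶, 3.68×10⁻¹⁶) N.
|F| = 6.01×10⁻¹⁶ N.

|F| ≈ 6.01×10⁻¹⁶ N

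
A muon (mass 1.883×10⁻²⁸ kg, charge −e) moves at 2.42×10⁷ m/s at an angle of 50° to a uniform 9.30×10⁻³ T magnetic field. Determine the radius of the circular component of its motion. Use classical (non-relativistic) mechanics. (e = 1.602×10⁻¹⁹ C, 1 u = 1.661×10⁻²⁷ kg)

r ≈ 2.34 m

v⊥ = v sinθ = 2.42×10⁷·sin50° ≈ 1.854×10⁷ m/s.
r = m v⊥/(|q|B) = (1.883×10⁻²⁸)(1.854×10⁷)/((1.602×10⁻¹⁹)(9.30×10⁻³)) ≈ 2.34 m.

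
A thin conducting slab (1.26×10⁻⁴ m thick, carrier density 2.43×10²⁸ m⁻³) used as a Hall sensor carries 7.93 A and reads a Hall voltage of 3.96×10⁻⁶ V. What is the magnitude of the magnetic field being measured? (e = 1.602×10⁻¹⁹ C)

From V_H = IB/(n e t), B = V_H n e t / I.
B = (3.96×10⁻⁶)(2.43×10²⁸)(1.602×10⁻¹⁹)(1.26×10⁻⁴)/7.93 ≈ 0.245 T.

B ≈ 0.245 T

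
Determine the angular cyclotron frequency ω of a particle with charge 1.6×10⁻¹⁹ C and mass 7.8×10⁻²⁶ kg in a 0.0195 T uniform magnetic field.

ω ≈ 4.00×10⁴ rad/s

ω = |q|B/m.
ω = (1.6×10⁻¹⁹)(0.0195)/7.8×10⁻²⁶ ≈ 4.00×10⁴ rad/s.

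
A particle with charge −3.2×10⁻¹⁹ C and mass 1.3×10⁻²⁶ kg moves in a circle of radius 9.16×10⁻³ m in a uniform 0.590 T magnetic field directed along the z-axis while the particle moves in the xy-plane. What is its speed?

v ≈ 1.33×10⁵ m/s

From |q|vB = mv²/r, v = |q|Br/m.
v = (3.2×10⁻¹⁹)(0.590)(9.16×10⁻³)/1.3×10⁻²⁶ ≈ 1.33×10⁵ m/s.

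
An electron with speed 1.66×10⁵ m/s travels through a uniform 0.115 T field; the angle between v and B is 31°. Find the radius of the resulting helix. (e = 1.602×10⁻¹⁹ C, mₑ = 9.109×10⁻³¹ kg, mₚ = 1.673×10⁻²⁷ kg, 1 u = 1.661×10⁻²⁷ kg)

r ≈ 4.23×10⁻⁶ m

v⊥ = v sinθ = 1.66×10⁵·sin31° ≈ 8.550×10⁴ m/s.
r = m v⊥/(|q|B) = (9.109×10⁻³¹)(8.550×10⁴)/((1.602×10⁻¹⁹)(0.115)) ≈ 4.23×10⁻⁶ m.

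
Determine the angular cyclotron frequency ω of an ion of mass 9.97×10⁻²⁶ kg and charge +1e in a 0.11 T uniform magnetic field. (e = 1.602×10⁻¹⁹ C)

ω ≈ 1.8×10⁵ rad/s

ω = |q|B/m.
ω = (1.602×10⁻¹⁹)(0.11)/9.97×10⁻²⁶ ≈ 1.8×10⁵ rad/s.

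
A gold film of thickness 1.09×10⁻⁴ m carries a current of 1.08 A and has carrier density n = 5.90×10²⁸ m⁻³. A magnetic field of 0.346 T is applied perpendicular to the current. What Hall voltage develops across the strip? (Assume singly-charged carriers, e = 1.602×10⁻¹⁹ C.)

V_H ≈ 3.63×10⁻⁷ V

V_H = IB/(n e t).
V_H = (1.08)(0.346)/((5.90×10²⁸)(1.602×10⁻¹⁹)(1.09×10⁻⁴)) ≈ 3.63×10⁻⁷ V.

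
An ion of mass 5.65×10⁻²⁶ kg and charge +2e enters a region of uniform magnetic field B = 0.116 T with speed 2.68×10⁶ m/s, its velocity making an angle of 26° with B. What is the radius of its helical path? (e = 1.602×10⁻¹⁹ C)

r ≈ 1.79 m

v⊥ = v sinθ = 2.68×10⁶·sin26° ≈ 1.175×10⁶ m/s.
r = m v⊥/(|q|B) = (5.65×10⁻²⁶)(1.175×10⁶)/((3.204×10⁻¹⁹)(0.116)) ≈ 1.79 m.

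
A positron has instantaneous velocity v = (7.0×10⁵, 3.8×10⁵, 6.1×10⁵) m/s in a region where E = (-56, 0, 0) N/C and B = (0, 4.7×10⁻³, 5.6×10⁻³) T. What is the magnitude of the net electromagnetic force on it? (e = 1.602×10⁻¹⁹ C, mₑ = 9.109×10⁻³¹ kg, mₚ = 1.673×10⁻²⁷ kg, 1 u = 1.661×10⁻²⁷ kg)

|F| ≈ 8.30×10⁻¹⁶ N

v×B = (-739, -3920, 3290) N/C.
E + v×B = (-795, -3920, 3290) N/C.
F = q(E + v×B) = (1.602×10⁻¹⁹ C)·(-795, -3920, 3290) = (-1.27×10⁻¹⁶, -6.28×10⁻¹⁶, 5.27×10⁻¹⁶) N.
|F| = 8.30×10⁻¹⁶ N.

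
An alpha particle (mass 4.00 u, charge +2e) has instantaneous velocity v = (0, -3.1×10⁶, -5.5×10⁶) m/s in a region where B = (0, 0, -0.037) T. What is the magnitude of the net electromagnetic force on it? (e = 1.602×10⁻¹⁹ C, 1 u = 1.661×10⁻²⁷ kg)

|F| ≈ 3.67×10⁻¹⁴ N

v×B = (1.15×10⁵, 0, 0) N/C.
F = q v×B = (3.204×10⁻¹⁹ C)·(1.15×10⁵, 0, 0) = (3.67×10⁻¹⁴, 0, 0) N.
|F| = 3.67×10⁻¹⁴ N.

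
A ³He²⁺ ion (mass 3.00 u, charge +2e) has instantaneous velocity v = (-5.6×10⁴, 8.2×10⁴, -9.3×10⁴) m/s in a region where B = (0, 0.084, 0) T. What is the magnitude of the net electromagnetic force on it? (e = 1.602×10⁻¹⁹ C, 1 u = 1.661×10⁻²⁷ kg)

|F| ≈ 2.92×10⁻¹⁵ N

v×B = (7810, 0, -4700) N/C.
F = q v×B = (3.204×10⁻¹⁹ C)·(7810, 0, -4700) = (2.50×10⁻¹⁵, 0, -1.51×10⁻¹⁵) N.
|F| = 2.92×10⁻¹⁵ N.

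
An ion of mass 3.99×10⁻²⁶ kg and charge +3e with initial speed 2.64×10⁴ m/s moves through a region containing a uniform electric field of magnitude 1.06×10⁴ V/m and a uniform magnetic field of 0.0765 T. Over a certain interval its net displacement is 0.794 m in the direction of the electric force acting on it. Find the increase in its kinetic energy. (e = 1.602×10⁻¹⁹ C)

The magnetic force is always ⟂ v and does no work; only the electric force changes KE.
ΔKE = F_E · d = |q|E d = (4.806×10⁻¹⁹)(1.06×10⁴)(0.794) ≈ 4.04×10⁻¹⁵ J.

ΔKE ≈ 4.04×10⁻¹⁵ J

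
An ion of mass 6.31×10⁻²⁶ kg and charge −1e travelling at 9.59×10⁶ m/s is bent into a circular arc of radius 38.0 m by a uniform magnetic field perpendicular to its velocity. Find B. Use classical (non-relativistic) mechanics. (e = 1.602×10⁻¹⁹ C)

From |q|vB = mv²/r, B = mv/(|q|r).
B = (6.31×10⁻²⁶)(9.59×10⁶)/((1.602×10⁻¹⁹)(38.0)) ≈ 0.0994 T.

B ≈ 0.0994 T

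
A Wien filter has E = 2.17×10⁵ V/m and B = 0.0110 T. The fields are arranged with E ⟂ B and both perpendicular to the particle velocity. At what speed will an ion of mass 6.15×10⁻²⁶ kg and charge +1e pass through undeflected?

v = 1.97×10⁷ m/s

Straight-line motion ⇒ electric and magnetic forces cancel, so E = vB.
v = E/B = 2.17×10⁵/0.0110 = 1.97×10⁷ m/s.
The result is independent of the particle's charge and mass.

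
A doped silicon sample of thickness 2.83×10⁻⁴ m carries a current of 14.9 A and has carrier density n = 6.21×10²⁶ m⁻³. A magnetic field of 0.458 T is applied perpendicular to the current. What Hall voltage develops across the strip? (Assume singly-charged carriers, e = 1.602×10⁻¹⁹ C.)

V_H ≈ 2.42×10⁻⁴ V

V_H = IB/(n e t).
V_H = (14.9)(0.458)/((6.21×10²⁶)(1.602×10⁻¹⁹)(2.83×10⁻⁴)) ≈ 2.42×10⁻⁴ V.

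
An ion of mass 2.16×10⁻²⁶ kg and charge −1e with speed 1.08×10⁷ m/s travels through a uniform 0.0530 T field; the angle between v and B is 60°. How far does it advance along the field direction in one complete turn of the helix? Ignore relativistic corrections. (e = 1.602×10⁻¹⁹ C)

v∥ = v cosθ = 1.08×10⁷·cos60° ≈ 5.400×10⁶ m/s.
T = 2πm/(|q|B) = 2π(2.16×10⁻²⁶)/((1.602×10⁻¹⁹)(0.0530)) ≈ 1.598×10⁻⁵ s.
pitch = v∥ T = (5.400×10⁶)(1.598×10⁻⁵) ≈ 86.3 m.

p ≈ 86.3 m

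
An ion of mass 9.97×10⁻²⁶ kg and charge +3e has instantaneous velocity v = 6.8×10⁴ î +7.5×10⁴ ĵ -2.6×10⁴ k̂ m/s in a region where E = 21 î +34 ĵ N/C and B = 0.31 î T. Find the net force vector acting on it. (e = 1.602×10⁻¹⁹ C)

v×B = (0, -8060, -2.32×10⁴) N/C.
E + v×B = (21.0, -8030, -2.32×10⁴) N/C.
F = q(E + v×B) = (4.806×10⁻¹⁹ C)·(21.0, -8030, -2.32×10⁴) = (1.01×10⁻¹⁷, -3.86×10⁻¹⁵, -1.12×10⁻¹⁴) N.

F ≈ (1.01×10⁻¹⁷, -3.86×10⁻¹⁵, -1.12×10⁻¹⁴) N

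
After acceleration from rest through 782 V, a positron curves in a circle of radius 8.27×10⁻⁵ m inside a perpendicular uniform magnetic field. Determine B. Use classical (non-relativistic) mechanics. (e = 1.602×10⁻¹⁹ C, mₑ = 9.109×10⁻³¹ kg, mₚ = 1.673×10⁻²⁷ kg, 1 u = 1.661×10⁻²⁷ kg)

v = √(2|q|V/m) = √(2·1.602×10⁻¹⁹·782/9.109×10⁻³¹) ≈ 1.658×10⁷ m/s.
B = mv/(|q|r) = (9.109×10⁻³¹)(1.658×10⁷)/((1.602×10⁻¹⁹)(8.27×10⁻⁵)) ≈ 1.14 T.

B ≈ 1.14 T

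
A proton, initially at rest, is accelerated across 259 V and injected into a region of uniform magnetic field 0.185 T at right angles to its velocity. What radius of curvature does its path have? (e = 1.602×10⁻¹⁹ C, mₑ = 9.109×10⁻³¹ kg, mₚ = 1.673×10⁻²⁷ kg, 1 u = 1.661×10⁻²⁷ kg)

Acceleration: |q|V = ½mv² ⇒ v = √(2|q|V/m) = √(2·1.602×10⁻¹⁹·259/1.673×10⁻²⁷) ≈ 2.227×10⁵ m/s.
In the field: r = mv/(|q|B) = (1.673×10⁻²⁷)(2.227×10⁵)/((1.602×10⁻¹⁹)(0.185)) ≈ 0.0126 m.

r ≈ 0.0126 m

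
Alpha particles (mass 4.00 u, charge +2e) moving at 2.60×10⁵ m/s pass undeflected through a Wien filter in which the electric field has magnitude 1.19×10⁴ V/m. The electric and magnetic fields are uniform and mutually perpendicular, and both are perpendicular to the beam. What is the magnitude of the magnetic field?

B = 0.0458 T

Balance of forces in the selector: qE = qvB ⇒ B = E/v.
B = 1.19×10⁴/2.60×10⁵ = 0.0458 T.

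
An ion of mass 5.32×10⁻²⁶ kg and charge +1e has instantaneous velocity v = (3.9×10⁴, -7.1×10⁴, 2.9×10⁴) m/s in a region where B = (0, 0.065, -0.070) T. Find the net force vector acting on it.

v×B = (3090, 2730, 2540) N/C.
F = q v×B = (1.602×10⁻¹⁹ C)·(3090, 2730, 2540) = (4.94×10⁻¹⁶, 4.37×10⁻¹⁶, 4.06×10⁻¹⁶) N.

F ≈ (4.94×10⁻¹⁶, 4.37×10⁻¹⁶, 4.06×10⁻¹⁶) N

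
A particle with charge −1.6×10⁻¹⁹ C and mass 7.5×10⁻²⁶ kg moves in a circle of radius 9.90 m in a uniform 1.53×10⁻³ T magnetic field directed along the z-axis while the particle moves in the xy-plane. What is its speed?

From |q|vB = mv²/r, v = |q|Br/m.
v = (1.6×10⁻¹⁹)(1.53×10⁻³)(9.90)/7.5×10⁻²⁶ ≈ 3.23×10⁴ m/s.

v ≈ 3.23×10⁴ m/s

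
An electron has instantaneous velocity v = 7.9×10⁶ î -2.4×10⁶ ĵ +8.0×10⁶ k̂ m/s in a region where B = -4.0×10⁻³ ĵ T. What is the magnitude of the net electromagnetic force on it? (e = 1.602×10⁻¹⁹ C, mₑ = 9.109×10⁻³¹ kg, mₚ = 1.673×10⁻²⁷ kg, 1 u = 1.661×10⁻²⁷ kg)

v×B = (3.20×10⁴, 0, -3.16×10⁴) N/C.
F = q v×B = (−1.602×10⁻¹⁹ C)·(3.20×10⁴, 0, -3.16×10⁴) = (-5.13×10⁻¹⁵, 0, 5.06×10⁻¹⁵) N.
|F| = 7.20×10⁻¹⁵ N.

|F| ≈ 7.20×10⁻¹⁵ N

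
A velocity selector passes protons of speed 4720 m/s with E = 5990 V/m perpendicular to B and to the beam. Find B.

B = 1.27 T

Balance of forces in the selector: qE = qvB ⇒ B = E/v.
B = 5990/4720 = 1.27 T.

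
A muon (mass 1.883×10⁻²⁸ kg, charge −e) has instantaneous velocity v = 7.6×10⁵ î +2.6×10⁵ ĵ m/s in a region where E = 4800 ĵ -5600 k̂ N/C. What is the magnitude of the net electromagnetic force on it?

|F| ≈ 1.18×10⁻¹⁵ N

Only an electric field acts, so F = qE = (−1.602×10⁻¹⁹ C)·(0, 4800, -5600) = (0, -7.69×10⁻¹⁶, 8.97×10⁻¹⁶) N.
|F| = 1.18×10⁻¹⁵ N.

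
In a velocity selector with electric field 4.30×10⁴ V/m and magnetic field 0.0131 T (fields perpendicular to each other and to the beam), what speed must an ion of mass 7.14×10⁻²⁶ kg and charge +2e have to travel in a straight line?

v = 3.28×10⁶ m/s

For undeflected motion the electric and magnetic forces balance: qE = qvB.
v = E/B = 4.30×10⁴/0.0131 = 3.28×10⁶ m/s.
The result is independent of the particle's charge and mass.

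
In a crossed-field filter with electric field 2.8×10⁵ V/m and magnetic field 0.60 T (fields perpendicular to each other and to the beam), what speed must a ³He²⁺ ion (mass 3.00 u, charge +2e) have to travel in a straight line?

v = 4.7×10⁵ m/s

Straight-line motion ⇒ electric and magnetic forces cancel, so E = vB.
v = E/B = 2.8×10⁵/0.60 = 4.7×10⁵ m/s.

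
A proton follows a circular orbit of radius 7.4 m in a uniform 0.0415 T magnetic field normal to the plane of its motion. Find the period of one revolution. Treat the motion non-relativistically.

The cyclotron period depends only on m, q, B: T = 2πm/(|q|B).
T = 2π(1.673×10⁻²⁷)/((1.602×10⁻¹⁹)(0.0415)) ≈ 1.58×10⁻⁶ s.

T ≈ 1.58×10⁻⁶ s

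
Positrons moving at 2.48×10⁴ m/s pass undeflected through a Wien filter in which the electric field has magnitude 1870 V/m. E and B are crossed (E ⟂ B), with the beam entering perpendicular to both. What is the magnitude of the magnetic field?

Balance of forces in the selector: qE = qvB ⇒ B = E/v.
B = 1870/2.48×10⁴ = 0.0754 T.

B = 0.0754 T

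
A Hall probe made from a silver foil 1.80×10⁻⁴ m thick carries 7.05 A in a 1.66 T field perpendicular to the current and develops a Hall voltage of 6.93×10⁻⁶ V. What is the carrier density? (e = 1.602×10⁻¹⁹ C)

From V_H = IB/(n e t), n = IB/(V_H e t).
n = (7.05)(1.66)/((6.93×10⁻⁶)(1.602×10⁻¹⁹)(1.80×10⁻⁴)) ≈ 5.86×10²⁸ m⁻³.

n ≈ 5.86×10²⁸ m⁻³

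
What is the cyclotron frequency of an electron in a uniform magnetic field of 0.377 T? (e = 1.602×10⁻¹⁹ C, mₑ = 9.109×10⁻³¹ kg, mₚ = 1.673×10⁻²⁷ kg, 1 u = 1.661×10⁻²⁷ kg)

f ≈ 1.06×10¹⁰ Hz

f = |q|B/(2πm).
f = (1.602×10⁻¹⁹)(0.377)/(2π·9.109×10⁻³¹) ≈ 1.06×10¹⁰ Hz.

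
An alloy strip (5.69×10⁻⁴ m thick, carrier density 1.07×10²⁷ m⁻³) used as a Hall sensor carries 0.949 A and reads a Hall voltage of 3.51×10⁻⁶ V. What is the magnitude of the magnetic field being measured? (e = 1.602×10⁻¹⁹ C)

B ≈ 0.361 T

From V_H = IB/(n e t), B = V_H n e t / I.
B = (3.51×10⁻⁶)(1.07×10²⁷)(1.602×10⁻¹⁹)(5.69×10⁻⁴)/0.949 ≈ 0.361 T.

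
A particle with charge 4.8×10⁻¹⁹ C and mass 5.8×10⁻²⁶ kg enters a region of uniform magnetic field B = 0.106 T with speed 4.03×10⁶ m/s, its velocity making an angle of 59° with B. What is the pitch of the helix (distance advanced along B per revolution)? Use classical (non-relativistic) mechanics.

v∥ = v cosθ = 4.03×10⁶·cos59° ≈ 2.076×10⁶ m/s.
T = 2πm/(|q|B) = 2π(5.8×10⁻²⁶)/((4.8×10⁻¹⁹)(0.106)) ≈ 7.162×10⁻⁶ s.
pitch = v∥ T = (2.076×10⁶)(7.162×10⁻⁶) ≈ 14.9 m.

p ≈ 14.9 m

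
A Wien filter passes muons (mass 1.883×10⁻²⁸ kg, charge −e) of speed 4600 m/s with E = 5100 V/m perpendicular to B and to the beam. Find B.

B = 1.1 T

Balance of forces in the selector: qE = qvB ⇒ B = E/v.
B = 5100/4600 = 1.1 T.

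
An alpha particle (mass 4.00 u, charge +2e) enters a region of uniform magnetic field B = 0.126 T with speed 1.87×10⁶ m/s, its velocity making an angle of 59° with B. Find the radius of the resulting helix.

r ≈ 0.264 m

v⊥ = v sinθ = 1.87×10⁶·sin59° ≈ 1.603×10⁶ m/s.
r = m v⊥/(|q|B) = (6.644×10⁻²⁷)(1.603×10⁶)/((3.204×10⁻¹⁹)(0.126)) ≈ 0.264 m.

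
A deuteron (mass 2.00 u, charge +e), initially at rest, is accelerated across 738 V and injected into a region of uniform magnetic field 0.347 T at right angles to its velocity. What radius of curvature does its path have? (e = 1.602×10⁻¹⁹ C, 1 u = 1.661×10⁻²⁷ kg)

r ≈ 0.0159 m

Acceleration: |q|V = ½mv² ⇒ v = √(2|q|V/m) = √(2·1.602×10⁻¹⁹·738/3.322×10⁻²⁷) ≈ 2.668×10⁵ m/s.
In the field: r = mv/(|q|B) = (3.322×10⁻²⁷)(2.668×10⁵)/((1.602×10⁻¹⁹)(0.347)) ≈ 0.0159 m.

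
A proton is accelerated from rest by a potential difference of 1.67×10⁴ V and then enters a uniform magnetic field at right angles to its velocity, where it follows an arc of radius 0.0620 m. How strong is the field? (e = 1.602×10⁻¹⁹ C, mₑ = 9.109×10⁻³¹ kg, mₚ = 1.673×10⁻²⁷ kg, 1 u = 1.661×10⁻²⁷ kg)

B ≈ 0.301 T

v = √(2|q|V/m) = √(2·1.602×10⁻¹⁹·1.67×10⁴/1.673×10⁻²⁷) ≈ 1.788×10⁶ m/s.
B = mv/(|q|r) = (1.673×10⁻²⁷)(1.788×10⁶)/((1.602×10⁻¹⁹)(0.0620)) ≈ 0.301 T.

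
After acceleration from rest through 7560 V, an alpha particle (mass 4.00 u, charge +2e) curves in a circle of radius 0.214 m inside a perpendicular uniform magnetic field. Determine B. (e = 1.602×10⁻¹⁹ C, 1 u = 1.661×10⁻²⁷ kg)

v = √(2|q|V/m) = √(2·3.204×10⁻¹⁹·7560/6.644×10⁻²⁷) ≈ 8.539×10⁵ m/s.
B = mv/(|q|r) = (6.644×10⁻²⁷)(8.539×10⁵)/((3.204×10⁻¹⁹)(0.214)) ≈ 0.0827 T.

B ≈ 0.0827 T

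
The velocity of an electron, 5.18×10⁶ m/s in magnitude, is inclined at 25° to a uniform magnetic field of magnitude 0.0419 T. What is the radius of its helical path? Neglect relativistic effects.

r ≈ 2.97×10⁻⁴ m

v⊥ = v sinθ = 5.18×10⁶·sin25° ≈ 2.189×10⁶ m/s.
r = m v⊥/(|q|B) = (9.109×10⁻³¹)(2.189×10⁶)/((1.602×10⁻¹⁹)(0.0419)) ≈ 2.97×10⁻⁴ m.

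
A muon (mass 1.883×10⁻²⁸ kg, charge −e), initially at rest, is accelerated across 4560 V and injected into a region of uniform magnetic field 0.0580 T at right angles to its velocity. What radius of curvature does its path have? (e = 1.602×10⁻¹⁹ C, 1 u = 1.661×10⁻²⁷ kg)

Acceleration: |q|V = ½mv² ⇒ v = √(2|q|V/m) = √(2·1.602×10⁻¹⁹·4560/1.883×10⁻²⁸) ≈ 2.786×10⁶ m/s.
In the field: r = mv/(|q|B) = (1.883×10⁻²⁸)(2.786×10⁶)/((1.602×10⁻¹⁹)(0.0580)) ≈ 0.0564 m.

r ≈ 0.0564 m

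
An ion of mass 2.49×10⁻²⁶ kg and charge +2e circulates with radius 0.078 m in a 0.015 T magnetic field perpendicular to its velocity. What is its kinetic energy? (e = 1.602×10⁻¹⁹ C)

KE ≈ 2.8×10⁻¹⁸ J

v = |q|Br/m, then KE = ½mv² = (qBr)²/(2m).
v = (3.204×10⁻¹⁹)(0.015)(0.078)/2.49×10⁻²⁶ ≈ 1.505×10⁴ m/s.
KE = ½(2.49×10⁻²⁶)(1.505×10⁴)² ≈ 2.8×10⁻¹⁸ J.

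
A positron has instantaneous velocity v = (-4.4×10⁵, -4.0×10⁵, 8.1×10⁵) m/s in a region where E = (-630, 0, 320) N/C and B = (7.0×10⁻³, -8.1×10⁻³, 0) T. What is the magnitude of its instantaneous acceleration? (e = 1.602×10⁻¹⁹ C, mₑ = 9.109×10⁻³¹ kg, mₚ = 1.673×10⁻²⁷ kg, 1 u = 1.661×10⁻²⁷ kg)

v×B = (6560, 5670, 6360) N/C.
E + v×B = (5930, 5670, 6680) N/C.
F = q(E + v×B) = (1.602×10⁻¹⁹ C)·(5930, 5670, 6680) = (9.50×10⁻¹⁶, 9.08×10⁻¹⁶, 1.07×10⁻¹⁵) N.
|a| = |F|/m = 1.695×10⁻¹⁵/9.109×10⁻³¹ ≈ 1.86×10¹⁵ m/s².

|a| ≈ 1.86×10¹⁵ m/s²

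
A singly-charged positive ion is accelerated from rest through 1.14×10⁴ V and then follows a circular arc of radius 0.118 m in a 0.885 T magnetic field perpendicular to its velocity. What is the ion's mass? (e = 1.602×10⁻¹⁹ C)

m ≈ 7.66×10⁻²⁶ kg

Combine |q|V = ½mv² and r = mv/(|q|B): eliminate v to get m = qB²r²/(2V).
m = (1.602×10⁻¹⁹)(0.885)²(0.118)²/(2·1.14×10⁴) ≈ 7.66×10⁻²⁶ kg.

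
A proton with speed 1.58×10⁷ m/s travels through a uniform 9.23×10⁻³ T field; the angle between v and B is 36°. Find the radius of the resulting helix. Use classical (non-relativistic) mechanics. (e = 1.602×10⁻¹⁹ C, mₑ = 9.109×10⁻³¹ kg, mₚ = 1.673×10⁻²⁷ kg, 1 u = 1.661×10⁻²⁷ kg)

v⊥ = v sinθ = 1.58×10⁷·sin36° ≈ 9.287×10⁶ m/s.
r = m v⊥/(|q|B) = (1.673×10⁻²⁷)(9.287×10⁶)/((1.602×10⁻¹⁹)(9.23×10⁻³)) ≈ 10.5 m.

r ≈ 10.5 m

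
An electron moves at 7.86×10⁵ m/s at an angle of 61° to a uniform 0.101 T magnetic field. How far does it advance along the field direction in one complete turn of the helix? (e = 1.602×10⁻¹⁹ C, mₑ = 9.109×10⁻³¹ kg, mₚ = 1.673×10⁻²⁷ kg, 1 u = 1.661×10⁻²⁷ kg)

v∥ = v cosθ = 7.86×10⁵·cos61° ≈ 3.811×10⁵ m/s.
T = 2πm/(|q|B) = 2π(9.109×10⁻³¹)/((1.602×10⁻¹⁹)(0.101)) ≈ 3.537×10⁻¹⁰ s.
pitch = v∥ T = (3.811×10⁵)(3.537×10⁻¹⁰) ≈ 1.35×10⁻⁴ m.

p ≈ 1.35×10⁻⁴ m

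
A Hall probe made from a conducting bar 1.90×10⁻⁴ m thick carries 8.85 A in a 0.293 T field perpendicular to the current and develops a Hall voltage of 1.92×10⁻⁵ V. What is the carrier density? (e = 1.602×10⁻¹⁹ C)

n ≈ 4.44×10²⁷ m⁻³

From V_H = IB/(n e t), n = IB/(V_H e t).
n = (8.85)(0.293)/((1.92×10⁻⁵)(1.602×10⁻¹⁹)(1.90×10⁻⁴)) ≈ 4.44×10²⁷ m⁻³.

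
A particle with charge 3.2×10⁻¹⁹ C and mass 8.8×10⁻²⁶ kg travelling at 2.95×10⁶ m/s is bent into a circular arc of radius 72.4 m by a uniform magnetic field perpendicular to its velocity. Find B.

From |q|vB = mv²/r, B = mv/(|q|r).
B = (8.8×10⁻²⁶)(2.95×10⁶)/((3.2×10⁻¹⁹)(72.4)) ≈ 0.0112 T.

B ≈ 0.0112 T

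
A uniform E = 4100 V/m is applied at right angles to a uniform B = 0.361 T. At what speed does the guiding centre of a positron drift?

The steady drift has the magnetic force balancing the electric force, so v_d = E/B.
v_d = 4100/0.361 = 1.14×10⁴ m/s.

v_d ≈ 1.14×10⁴ m/s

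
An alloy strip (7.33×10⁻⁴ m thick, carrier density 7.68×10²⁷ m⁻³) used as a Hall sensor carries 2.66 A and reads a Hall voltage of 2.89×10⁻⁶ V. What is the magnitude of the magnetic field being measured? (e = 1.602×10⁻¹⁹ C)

B ≈ 0.980 T

From V_H = IB/(n e t), B = V_H n e t / I.
B = (2.89×10⁻⁶)(7.68×10²⁷)(1.602×10⁻¹⁹)(7.33×10⁻⁴)/2.66 ≈ 0.980 T.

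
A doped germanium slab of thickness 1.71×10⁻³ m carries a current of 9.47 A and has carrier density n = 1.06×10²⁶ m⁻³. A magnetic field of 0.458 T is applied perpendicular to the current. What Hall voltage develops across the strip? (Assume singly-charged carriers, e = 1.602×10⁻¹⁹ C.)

V_H = IB/(n e t).
V_H = (9.47)(0.458)/((1.06×10²⁶)(1.602×10⁻¹⁹)(1.71×10⁻³)) ≈ 1.49×10⁻⁴ V.

V_H ≈ 1.49×10⁻⁴ V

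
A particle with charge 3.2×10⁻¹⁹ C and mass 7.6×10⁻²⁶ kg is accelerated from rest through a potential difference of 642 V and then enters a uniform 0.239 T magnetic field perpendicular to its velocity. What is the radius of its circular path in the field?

Acceleration: |q|V = ½mv² ⇒ v = √(2|q|V/m) = √(2·3.2×10⁻¹⁹·642/7.6×10⁻²⁶) ≈ 7.353×10⁴ m/s.
In the field: r = mv/(|q|B) = (7.6×10⁻²⁶)(7.353×10⁴)/((3.2×10⁻¹⁹)(0.239)) ≈ 0.0731 m.

r ≈ 0.0731 m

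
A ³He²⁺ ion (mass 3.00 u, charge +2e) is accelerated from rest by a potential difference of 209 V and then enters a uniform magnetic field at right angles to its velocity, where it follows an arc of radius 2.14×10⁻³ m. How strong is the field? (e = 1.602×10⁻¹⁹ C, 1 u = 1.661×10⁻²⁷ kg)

v = √(2|q|V/m) = √(2·3.204×10⁻¹⁹·209/4.983×10⁻²⁷) ≈ 1.639×10⁵ m/s.
B = mv/(|q|r) = (4.983×10⁻²⁷)(1.639×10⁵)/((3.204×10⁻¹⁹)(2.14×10⁻³)) ≈ 1.19 T.

B ≈ 1.19 T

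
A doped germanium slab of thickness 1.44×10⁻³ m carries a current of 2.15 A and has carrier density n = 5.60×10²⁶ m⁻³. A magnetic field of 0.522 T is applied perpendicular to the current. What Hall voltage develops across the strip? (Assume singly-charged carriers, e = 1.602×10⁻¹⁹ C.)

V_H ≈ 8.69×10⁻⁶ V

V_H = IB/(n e t).
V_H = (2.15)(0.522)/((5.60×10²⁶)(1.602×10⁻¹⁹)(1.44×10⁻³)) ≈ 8.69×10⁻⁶ V.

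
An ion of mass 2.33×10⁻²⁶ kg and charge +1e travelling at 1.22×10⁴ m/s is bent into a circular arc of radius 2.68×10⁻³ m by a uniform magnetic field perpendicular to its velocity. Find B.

B ≈ 0.662 T

From |q|vB = mv²/r, B = mv/(|q|r).
B = (2.33×10⁻²⁶)(1.22×10⁴)/((1.602×10⁻¹⁹)(2.68×10⁻³)) ≈ 0.662 T.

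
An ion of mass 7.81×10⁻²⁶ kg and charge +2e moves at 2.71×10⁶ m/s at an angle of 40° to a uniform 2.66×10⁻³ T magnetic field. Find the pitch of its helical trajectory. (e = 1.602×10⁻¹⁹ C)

v∥ = v cosθ = 2.71×10⁶·cos40° ≈ 2.076×10⁶ m/s.
T = 2πm/(|q|B) = 2π(7.81×10⁻²⁶)/((3.204×10⁻¹⁹)(2.66×10⁻³)) ≈ 5.758×10⁻⁴ s.
pitch = v∥ T = (2.076×10⁶)(5.758×10⁻⁴) ≈ 1200 m.

p ≈ 1200 m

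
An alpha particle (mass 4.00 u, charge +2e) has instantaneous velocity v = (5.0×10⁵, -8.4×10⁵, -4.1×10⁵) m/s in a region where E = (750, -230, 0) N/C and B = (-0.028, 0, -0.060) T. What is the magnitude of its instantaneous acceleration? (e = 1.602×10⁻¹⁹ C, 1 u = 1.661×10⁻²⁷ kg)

v×B = (5.04×10⁴, 4.15×10⁴, -2.35×10⁴) N/C.
E + v×B = (5.12×10⁴, 4.12×10⁴, -2.35×10⁴) N/C.
F = q(E + v×B) = (3.204×10⁻¹⁹ C)·(5.12×10⁴, 4.12×10⁴, -2.35×10⁴) = (1.64×10⁻¹⁴, 1.32×10⁻¹⁴, -7.54×10⁻¹⁵) N.
|a| = |F|/m = 2.236×10⁻¹⁴/6.644×10⁻²⁷ ≈ 3.37×10¹² m/s².

|a| ≈ 3.37×10¹² m/s²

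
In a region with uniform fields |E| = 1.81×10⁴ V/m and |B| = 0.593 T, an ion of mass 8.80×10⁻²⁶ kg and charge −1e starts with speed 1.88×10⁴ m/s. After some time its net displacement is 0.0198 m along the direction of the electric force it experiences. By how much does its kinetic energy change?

ΔKE ≈ 5.74×10⁻¹⁷ J

The magnetic force is always ⟂ v and does no work; only the electric force changes KE.
ΔKE = F_E · d = |q|E d = (1.602×10⁻¹⁹)(1.81×10⁴)(0.0198) ≈ 5.74×10⁻¹⁷ J.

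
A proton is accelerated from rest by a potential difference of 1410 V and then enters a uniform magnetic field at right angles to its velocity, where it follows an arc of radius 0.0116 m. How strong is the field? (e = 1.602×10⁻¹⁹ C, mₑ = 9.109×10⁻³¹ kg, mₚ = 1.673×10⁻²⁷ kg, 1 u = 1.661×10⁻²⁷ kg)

v = √(2|q|V/m) = √(2·1.602×10⁻¹⁹·1410/1.673×10⁻²⁷) ≈ 5.196×10⁵ m/s.
B = mv/(|q|r) = (1.673×10⁻²⁷)(5.196×10⁵)/((1.602×10⁻¹⁹)(0.0116)) ≈ 0.468 T.

B ≈ 0.468 T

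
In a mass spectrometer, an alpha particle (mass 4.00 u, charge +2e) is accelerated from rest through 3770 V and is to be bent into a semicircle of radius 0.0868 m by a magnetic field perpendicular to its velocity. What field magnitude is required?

v = √(2|q|V/m) = √(2·3.204×10⁻¹⁹·3770/6.644×10⁻²⁷) ≈ 6.030×10⁵ m/s.
B = mv/(|q|r) = (6.644×10⁻²⁷)(6.030×10⁵)/((3.204×10⁻¹⁹)(0.0868)) ≈ 0.144 T.

B ≈ 0.144 T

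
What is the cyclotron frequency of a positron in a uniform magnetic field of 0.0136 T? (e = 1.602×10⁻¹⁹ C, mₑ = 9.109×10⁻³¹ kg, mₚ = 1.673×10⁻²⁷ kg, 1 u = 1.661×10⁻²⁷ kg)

f = |q|B/(2πm).
f = (1.602×10⁻¹⁹)(0.0136)/(2π·9.109×10⁻³¹) ≈ 3.81×10⁸ Hz.

f ≈ 3.81×10⁸ Hz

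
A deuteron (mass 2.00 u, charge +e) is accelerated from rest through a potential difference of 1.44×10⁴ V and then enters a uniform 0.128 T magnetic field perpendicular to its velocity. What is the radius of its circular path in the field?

r ≈ 0.191 m

Acceleration: |q|V = ½mv² ⇒ v = √(2|q|V/m) = √(2·1.602×10⁻¹⁹·1.44×10⁴/3.322×10⁻²⁷) ≈ 1.178×10⁶ m/s.
In the field: r = mv/(|q|B) = (3.322×10⁻²⁷)(1.178×10⁶)/((1.602×10⁻¹⁹)(0.128)) ≈ 0.191 m.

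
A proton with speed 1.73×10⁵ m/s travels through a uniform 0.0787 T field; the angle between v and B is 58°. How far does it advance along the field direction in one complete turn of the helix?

p ≈ 0.0764 m

v∥ = v cosθ = 1.73×10⁵·cos58° ≈ 9.168×10⁴ m/s.
T = 2πm/(|q|B) = 2π(1.673×10⁻²⁷)/((1.602×10⁻¹⁹)(0.0787)) ≈ 8.338×10⁻⁷ s.
pitch = v∥ T = (9.168×10⁴)(8.338×10⁻⁷) ≈ 0.0764 m.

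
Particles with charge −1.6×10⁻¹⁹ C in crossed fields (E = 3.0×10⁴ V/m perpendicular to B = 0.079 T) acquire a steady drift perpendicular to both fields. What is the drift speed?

The E×B drift speed is v_d = E/B.
v_d = 3.0×10⁴/0.079 = 3.8×10⁵ m/s.

v_d ≈ 3.8×10⁵ m/s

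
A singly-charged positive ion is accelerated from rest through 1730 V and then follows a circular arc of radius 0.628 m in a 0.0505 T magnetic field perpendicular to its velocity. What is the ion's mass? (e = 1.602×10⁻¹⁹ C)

m ≈ 4.66×10⁻²⁶ kg

Combine |q|V = ½mv² and r = mv/(|q|B): eliminate v to get m = qB²r²/(2V).
m = (1.602×10⁻¹⁹)(0.0505)²(0.628)²/(2·1730) ≈ 4.66×10⁻²⁶ kg.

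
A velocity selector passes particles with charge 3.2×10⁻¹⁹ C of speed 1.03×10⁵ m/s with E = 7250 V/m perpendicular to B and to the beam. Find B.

B = 0.0704 T

Balance of forces in the selector: qE = qvB ⇒ B = E/v.
B = 7250/1.03×10⁵ = 0.0704 T.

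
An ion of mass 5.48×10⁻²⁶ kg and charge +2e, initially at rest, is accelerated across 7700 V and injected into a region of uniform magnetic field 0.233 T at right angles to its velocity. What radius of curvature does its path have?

Acceleration: |q|V = ½mv² ⇒ v = √(2|q|V/m) = √(2·3.204×10⁻¹⁹·7700/5.48×10⁻²⁶) ≈ 3.001×10⁵ m/s.
In the field: r = mv/(|q|B) = (5.48×10⁻²⁶)(3.001×10⁵)/((3.204×10⁻¹⁹)(0.233)) ≈ 0.220 m.

r ≈ 0.220 m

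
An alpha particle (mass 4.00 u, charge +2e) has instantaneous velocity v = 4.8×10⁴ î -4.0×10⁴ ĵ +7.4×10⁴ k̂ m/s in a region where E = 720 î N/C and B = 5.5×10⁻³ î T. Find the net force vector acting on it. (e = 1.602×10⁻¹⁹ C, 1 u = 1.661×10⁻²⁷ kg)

F ≈ (2.31×10⁻¹⁶, 1.30×10⁻¹⁶, 7.05×10⁻¹⁷) N

v×B = (0, 407, 220) N/C.
E + v×B = (720, 407, 220) N/C.
F = q(E + v×B) = (3.204×10⁻¹⁹ C)·(720, 407, 220) = (2.31×10⁻¹⁶, 1.30×10⁻¹⁶, 7.05×10⁻¹⁷) N.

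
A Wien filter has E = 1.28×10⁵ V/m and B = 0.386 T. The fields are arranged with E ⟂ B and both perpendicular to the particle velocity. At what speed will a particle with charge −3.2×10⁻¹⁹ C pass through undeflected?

Zero net Lorentz force requires |qE| = |q v×B|, i.e. E = vB.
v = E/B = 1.28×10⁵/0.386 = 3.32×10⁵ m/s.

v = 3.32×10⁵ m/s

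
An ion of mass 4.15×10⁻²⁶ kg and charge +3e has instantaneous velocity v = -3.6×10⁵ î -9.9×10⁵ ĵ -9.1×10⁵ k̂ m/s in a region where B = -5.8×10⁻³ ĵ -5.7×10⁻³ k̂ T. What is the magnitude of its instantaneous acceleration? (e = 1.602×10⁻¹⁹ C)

|a| ≈ 3.42×10¹⁰ m/s²

v×B = (365, -2050, 2090) N/C.
F = q v×B = (4.806×10⁻¹⁹ C)·(365, -2050, 2090) = (1.75×10⁻¹⁶, -9.86×10⁻¹⁶, 1.00×10⁻¹⁵) N.
|a| = |F|/m = 1.418×10⁻¹⁵/4.15×10⁻²⁶ ≈ 3.42×10¹⁰ m/s².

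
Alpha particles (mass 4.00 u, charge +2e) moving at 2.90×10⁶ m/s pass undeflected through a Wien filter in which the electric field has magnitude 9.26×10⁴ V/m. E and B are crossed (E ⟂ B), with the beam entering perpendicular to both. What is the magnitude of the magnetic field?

B = 0.0319 T

Balance of forces in the selector: qE = qvB ⇒ B = E/v.
B = 9.26×10⁴/2.90×10⁶ = 0.0319 T.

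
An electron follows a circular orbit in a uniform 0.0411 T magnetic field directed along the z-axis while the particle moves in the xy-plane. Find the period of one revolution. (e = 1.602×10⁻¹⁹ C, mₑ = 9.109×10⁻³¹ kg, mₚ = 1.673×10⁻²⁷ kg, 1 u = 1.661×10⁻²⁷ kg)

The cyclotron period depends only on m, q, B: T = 2πm/(|q|B).
T = 2π(9.109×10⁻³¹)/((1.602×10⁻¹⁹)(0.0411)) ≈ 8.69×10⁻¹⁰ s.

T ≈ 8.69×10⁻¹⁰ s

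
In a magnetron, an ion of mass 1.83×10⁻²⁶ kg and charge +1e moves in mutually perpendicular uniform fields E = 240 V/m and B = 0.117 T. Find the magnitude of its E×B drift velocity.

v_d ≈ 2050 m/s

The E×B drift speed is v_d = E/B.
v_d = 240/0.117 = 2050 m/s.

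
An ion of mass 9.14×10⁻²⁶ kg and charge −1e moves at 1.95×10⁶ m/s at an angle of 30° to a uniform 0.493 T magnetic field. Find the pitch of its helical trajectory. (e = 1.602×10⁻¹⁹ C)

p ≈ 12.3 m

v∥ = v cosθ = 1.95×10⁶·cos30° ≈ 1.689×10⁶ m/s.
T = 2πm/(|q|B) = 2π(9.14×10⁻²⁶)/((1.602×10⁻¹⁹)(0.493)) ≈ 7.271×10⁻⁶ s.
pitch = v∥ T = (1.689×10⁶)(7.271×10⁻⁶) ≈ 12.3 m.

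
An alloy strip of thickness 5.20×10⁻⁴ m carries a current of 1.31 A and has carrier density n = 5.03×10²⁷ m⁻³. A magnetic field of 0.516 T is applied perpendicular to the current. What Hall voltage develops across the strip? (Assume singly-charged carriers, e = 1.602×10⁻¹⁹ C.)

V_H ≈ 1.61×10⁻⁶ V

V_H = IB/(n e t).
V_H = (1.31)(0.516)/((5.03×10²⁷)(1.602×10⁻¹⁹)(5.20×10⁻⁴)) ≈ 1.61×10⁻⁶ V.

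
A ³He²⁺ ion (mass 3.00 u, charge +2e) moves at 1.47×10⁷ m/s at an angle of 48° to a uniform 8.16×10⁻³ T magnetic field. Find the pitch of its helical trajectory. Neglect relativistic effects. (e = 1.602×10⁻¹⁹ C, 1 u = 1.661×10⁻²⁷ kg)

p ≈ 118 m

v∥ = v cosθ = 1.47×10⁷·cos48° ≈ 9.836×10⁶ m/s.
T = 2πm/(|q|B) = 2π(4.983×10⁻²⁷)/((3.204×10⁻¹⁹)(8.16×10⁻³)) ≈ 1.198×10⁻⁵ s.
pitch = v∥ T = (9.836×10⁶)(1.198×10⁻⁵) ≈ 118 m.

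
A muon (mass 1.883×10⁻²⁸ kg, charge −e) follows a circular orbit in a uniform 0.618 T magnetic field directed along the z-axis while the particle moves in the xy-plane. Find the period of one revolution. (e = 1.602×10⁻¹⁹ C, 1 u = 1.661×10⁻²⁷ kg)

T ≈ 1.20×10⁻⁸ s

The cyclotron period depends only on m, q, B: T = 2πm/(|q|B).
T = 2π(1.883×10⁻²⁸)/((1.602×10⁻¹⁹)(0.618)) ≈ 1.20×10⁻⁸ s.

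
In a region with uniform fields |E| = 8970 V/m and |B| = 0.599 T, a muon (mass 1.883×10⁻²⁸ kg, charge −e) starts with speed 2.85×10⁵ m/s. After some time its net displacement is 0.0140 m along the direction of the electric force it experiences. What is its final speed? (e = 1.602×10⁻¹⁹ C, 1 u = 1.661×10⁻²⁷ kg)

v_f ≈ 5.43×10⁵ m/s

B does no work; ΔKE = |q|E d.
½mv_f² = ½mv₀² + |q|Ed = ½(1.883×10⁻²⁸)(2.85×10⁵)² + (1.602×10⁻¹⁹)(8970)(0.0140) ≈ 7.647×10⁻¹⁸ J + 2.012×10⁻¹⁷ J ≈ 2.777×10⁻¹⁷ J.
v_f = √(2·2.777×10⁻¹⁷/1.883×10⁻²⁸) ≈ 5.43×10⁵ m/s.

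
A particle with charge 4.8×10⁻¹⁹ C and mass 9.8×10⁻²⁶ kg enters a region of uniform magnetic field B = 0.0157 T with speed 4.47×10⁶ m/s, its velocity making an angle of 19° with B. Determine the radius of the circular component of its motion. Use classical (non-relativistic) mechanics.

v⊥ = v sinθ = 4.47×10⁶·sin19° ≈ 1.455×10⁶ m/s.
r = m v⊥/(|q|B) = (9.8×10⁻²⁶)(1.455×10⁶)/((4.8×10⁻¹⁹)(0.0157)) ≈ 18.9 m.

r ≈ 18.9 m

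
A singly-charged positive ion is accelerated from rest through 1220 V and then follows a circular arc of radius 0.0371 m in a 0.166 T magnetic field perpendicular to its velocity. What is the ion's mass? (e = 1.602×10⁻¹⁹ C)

m ≈ 2.49×10⁻²⁷ kg

Combine |q|V = ½mv² and r = mv/(|q|B): eliminate v to get m = qB²r²/(2V).
m = (1.602×10⁻¹⁹)(0.166)²(0.0371)²/(2·1220) ≈ 2.49×10⁻²⁷ kg.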